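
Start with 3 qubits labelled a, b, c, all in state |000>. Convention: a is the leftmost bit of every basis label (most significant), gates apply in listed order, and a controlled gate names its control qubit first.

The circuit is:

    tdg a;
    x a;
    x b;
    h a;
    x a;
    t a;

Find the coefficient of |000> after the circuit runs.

The final state's coefficient on |000> equals 0.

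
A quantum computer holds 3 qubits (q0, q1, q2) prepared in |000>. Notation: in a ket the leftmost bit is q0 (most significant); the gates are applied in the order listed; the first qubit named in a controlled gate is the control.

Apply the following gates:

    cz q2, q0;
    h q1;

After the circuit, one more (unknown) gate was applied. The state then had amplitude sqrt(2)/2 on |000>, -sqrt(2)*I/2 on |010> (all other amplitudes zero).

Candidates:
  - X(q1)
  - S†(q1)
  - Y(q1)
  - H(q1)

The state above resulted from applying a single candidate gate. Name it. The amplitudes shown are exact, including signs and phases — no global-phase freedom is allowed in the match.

The applied gate was S†(q1).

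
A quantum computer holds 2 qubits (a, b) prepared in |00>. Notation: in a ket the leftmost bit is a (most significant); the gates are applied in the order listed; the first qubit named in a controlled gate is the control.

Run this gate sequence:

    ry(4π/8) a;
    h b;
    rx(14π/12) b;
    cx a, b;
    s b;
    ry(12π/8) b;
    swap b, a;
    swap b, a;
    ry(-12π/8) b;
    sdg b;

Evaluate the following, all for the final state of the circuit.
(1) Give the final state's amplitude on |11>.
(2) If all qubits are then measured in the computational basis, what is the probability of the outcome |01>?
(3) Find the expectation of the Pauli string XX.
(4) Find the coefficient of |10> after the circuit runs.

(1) |11> carries amplitude (1 - I)*(sqrt(2) - sqrt(6)*I)/8 in the final state. Key observation: gates 5-10 undo each other exactly, leaving only the rest of the circuit to track.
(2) A full measurement returns |01> with probability 1/4.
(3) In the final state, XX has expectation 1.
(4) The final state's coefficient on |10> equals (1 - I)*(sqrt(2) - sqrt(6)*I)/8.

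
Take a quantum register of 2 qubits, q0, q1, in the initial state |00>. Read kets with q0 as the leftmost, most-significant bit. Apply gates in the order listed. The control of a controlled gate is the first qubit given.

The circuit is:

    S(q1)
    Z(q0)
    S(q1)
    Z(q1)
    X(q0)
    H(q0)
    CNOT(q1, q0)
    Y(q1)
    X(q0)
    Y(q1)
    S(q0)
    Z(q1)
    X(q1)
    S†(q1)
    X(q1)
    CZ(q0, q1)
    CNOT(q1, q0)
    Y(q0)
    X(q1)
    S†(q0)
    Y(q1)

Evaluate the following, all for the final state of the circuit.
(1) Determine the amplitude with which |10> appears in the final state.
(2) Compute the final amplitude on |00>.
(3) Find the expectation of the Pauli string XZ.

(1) The final state's coefficient on |10> equals sqrt(2)/2.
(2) The amplitude on |00> is -sqrt(2)/2.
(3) The expectation value of XZ is -1.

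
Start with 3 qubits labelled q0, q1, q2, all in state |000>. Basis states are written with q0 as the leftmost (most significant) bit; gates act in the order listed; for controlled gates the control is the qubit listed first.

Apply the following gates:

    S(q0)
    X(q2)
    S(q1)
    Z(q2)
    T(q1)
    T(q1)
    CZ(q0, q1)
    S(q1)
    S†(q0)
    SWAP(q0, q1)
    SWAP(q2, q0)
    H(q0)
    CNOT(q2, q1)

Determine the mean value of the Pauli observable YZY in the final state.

In the final state, YZY has expectation 0.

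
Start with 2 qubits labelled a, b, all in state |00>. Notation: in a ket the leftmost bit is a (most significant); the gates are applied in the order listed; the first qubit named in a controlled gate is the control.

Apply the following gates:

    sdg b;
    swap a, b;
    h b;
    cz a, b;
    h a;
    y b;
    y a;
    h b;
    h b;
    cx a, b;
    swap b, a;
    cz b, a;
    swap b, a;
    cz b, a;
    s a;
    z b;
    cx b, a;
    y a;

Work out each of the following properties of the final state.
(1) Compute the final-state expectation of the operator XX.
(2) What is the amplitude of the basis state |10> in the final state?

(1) The observable XX averages to -1.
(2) |10> carries amplitude -I/2 in the final state.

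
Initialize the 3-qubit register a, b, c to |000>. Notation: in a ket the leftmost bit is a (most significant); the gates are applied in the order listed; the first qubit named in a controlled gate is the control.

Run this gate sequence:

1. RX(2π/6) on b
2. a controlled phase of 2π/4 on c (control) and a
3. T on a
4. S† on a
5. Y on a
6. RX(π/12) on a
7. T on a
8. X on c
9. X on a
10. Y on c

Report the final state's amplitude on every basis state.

The resulting statevector has amplitude (sqrt(6 - 3*sqrt(2))/8 + 3*sqrt(sqrt(2) + 2)/8)*exp(I*pi/4) on |000>, 0 on |001>, (-sqrt(3*sqrt(2) + 6)/8 - sqrt(2 - sqrt(2))/8)*exp(3*I*pi/4) on |010>, 0 on |011>, -I*sqrt(3*sqrt(2) + 6)/8 + 3*I*sqrt(2 - sqrt(2))/8 on |100>, 0 on |101>, -sqrt(sqrt(2) + 2)/8 + sqrt(6 - 3*sqrt(2))/8 on |110>, 0 on |111>.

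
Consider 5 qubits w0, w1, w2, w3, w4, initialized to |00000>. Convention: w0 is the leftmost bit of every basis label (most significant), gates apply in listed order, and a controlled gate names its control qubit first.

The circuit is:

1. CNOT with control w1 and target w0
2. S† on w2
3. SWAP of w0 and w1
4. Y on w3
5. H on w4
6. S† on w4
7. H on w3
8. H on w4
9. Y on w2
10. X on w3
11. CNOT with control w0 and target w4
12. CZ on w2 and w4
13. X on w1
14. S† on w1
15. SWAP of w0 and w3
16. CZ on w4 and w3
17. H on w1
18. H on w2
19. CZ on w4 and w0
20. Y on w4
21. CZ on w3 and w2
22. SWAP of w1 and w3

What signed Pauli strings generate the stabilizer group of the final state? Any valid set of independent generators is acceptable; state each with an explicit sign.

One valid set of independent stabilizer generators is +XIIIZ, -IIXII, -IIIXI, -ZIIIY, +IZIII (any independent generating set of the same group is equally correct).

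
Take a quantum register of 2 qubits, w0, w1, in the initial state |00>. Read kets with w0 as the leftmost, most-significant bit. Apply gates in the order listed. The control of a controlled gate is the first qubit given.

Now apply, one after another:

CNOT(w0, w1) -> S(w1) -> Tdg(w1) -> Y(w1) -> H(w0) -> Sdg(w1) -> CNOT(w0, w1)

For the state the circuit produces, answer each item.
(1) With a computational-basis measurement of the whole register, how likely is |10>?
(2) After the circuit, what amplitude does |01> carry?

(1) The probability of measuring |10> is 1/2.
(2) |01> carries amplitude sqrt(2)/2 in the final state.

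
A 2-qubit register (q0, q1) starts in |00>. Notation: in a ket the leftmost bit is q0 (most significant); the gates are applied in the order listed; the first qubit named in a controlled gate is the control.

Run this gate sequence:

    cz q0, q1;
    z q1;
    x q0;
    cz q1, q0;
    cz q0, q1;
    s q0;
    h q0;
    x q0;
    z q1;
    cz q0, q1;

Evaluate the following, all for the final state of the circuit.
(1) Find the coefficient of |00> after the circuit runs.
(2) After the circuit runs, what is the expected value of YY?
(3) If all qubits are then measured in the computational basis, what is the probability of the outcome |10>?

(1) The final state's coefficient on |00> equals -sqrt(2)*I/2.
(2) The expectation value of YY is 0.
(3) The probability of measuring |10> is 1/2.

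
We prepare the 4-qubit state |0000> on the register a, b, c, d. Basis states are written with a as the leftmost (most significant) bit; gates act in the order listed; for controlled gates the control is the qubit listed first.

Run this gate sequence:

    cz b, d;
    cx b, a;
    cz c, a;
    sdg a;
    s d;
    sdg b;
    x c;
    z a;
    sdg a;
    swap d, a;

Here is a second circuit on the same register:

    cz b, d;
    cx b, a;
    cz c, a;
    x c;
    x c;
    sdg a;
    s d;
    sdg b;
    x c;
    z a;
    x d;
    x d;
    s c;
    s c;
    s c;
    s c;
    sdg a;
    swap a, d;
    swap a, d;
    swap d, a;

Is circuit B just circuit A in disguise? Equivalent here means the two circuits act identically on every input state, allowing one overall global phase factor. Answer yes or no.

Yes — the two circuits implement the same unitary up to a global phase.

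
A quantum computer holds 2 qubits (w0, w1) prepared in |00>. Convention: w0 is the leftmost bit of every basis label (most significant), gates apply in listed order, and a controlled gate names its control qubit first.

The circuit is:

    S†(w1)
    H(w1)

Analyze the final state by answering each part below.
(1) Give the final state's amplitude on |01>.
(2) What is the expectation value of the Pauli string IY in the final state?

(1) The final state's coefficient on |01> equals sqrt(2)/2.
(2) The expectation value of IY is 0.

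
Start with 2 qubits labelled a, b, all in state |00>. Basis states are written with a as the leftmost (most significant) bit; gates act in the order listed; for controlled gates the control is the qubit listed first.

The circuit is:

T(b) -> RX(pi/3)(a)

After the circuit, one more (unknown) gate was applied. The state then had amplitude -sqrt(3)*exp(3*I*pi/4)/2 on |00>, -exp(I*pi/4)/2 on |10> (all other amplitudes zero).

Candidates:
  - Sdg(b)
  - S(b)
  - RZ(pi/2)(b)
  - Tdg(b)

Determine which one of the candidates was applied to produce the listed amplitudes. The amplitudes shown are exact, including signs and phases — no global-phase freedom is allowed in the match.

It was RZ(pi/2)(b) that produced the state shown.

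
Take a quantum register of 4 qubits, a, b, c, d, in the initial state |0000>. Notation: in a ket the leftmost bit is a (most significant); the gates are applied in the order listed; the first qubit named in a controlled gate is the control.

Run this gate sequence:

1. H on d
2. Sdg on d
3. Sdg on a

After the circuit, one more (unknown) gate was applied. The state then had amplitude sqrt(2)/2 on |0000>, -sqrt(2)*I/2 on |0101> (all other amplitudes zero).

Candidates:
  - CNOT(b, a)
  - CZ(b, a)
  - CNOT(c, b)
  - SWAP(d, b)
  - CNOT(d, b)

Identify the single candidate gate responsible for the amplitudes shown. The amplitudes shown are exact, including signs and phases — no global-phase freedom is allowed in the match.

The applied gate was CNOT(d, b).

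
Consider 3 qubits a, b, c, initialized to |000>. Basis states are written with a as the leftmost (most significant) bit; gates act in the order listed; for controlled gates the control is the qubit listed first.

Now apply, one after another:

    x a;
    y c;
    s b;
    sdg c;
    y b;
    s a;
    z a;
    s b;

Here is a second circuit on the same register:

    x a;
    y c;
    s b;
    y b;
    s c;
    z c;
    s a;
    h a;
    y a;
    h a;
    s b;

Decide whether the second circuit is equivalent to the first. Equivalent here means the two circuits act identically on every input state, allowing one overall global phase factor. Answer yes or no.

No — the two circuits implement different unitaries, even allowing a global phase.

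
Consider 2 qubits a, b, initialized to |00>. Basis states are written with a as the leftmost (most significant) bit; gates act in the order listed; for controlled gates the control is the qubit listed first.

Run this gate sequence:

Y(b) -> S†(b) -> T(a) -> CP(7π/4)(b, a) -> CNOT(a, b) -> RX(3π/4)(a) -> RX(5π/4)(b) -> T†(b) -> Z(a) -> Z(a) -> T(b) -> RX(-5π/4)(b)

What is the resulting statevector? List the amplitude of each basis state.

The final amplitudes are 0 on |00>, sqrt(2 - sqrt(2))/2 on |01>, 0 on |10>, -I*sqrt(sqrt(2) + 2)/2 on |11>. Key observation: steps 7-12 multiply out to the identity, so the circuit reduces to the remaining gates.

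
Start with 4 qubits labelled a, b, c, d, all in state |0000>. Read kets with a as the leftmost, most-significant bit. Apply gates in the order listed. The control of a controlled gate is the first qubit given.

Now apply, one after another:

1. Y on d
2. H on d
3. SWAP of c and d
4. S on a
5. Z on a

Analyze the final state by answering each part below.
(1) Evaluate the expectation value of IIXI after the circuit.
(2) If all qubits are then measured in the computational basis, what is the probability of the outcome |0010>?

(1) The expectation value of IIXI is -1.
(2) A full measurement returns |0010> with probability 1/2.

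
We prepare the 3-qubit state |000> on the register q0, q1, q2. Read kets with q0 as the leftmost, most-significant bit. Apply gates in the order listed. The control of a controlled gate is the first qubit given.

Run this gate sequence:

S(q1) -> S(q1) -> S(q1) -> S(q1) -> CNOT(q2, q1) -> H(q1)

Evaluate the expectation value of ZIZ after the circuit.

In the final state, ZIZ has expectation 1.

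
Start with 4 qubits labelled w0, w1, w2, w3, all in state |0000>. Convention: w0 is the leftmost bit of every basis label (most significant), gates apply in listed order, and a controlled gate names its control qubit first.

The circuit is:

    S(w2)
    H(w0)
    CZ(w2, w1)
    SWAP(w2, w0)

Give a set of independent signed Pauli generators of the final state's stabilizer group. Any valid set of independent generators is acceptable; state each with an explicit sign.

The final state is stabilized by the group generated by +IIXI, +ZIII, +IZII, +IIIZ; other independent generating sets are equally valid.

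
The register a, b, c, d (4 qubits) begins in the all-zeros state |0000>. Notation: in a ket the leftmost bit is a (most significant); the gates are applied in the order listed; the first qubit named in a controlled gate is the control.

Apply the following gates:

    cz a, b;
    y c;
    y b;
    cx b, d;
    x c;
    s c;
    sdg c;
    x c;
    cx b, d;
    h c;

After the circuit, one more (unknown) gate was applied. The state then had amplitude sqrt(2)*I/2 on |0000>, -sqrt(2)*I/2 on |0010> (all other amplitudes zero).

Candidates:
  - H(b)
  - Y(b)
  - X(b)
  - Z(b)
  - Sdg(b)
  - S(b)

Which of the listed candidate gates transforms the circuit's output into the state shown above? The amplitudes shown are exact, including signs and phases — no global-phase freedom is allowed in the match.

The applied gate was Y(b). Key observation: the block from step 4 through step 9 cancels to the identity and can be dropped.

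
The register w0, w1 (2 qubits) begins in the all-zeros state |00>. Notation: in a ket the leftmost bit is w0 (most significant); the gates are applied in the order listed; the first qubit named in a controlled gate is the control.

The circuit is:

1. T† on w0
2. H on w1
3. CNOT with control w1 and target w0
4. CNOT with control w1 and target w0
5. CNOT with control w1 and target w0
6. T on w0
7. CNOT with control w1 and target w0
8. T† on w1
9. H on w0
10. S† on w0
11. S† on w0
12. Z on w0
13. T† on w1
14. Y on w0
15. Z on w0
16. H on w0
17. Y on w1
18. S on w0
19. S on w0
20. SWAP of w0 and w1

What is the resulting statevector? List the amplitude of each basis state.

The final amplitudes are sqrt(2)*exp(3*I*pi/4)/2 on |00>, 0 on |01>, sqrt(2)/2 on |10>, 0 on |11>.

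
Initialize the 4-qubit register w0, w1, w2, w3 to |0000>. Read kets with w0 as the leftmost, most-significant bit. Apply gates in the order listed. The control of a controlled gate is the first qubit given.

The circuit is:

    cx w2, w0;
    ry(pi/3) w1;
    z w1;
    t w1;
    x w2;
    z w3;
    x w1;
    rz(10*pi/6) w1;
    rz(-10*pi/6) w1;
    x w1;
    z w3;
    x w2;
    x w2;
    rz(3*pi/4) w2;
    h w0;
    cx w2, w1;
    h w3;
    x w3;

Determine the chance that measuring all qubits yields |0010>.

Outcome |0010> occurs with probability 1/16.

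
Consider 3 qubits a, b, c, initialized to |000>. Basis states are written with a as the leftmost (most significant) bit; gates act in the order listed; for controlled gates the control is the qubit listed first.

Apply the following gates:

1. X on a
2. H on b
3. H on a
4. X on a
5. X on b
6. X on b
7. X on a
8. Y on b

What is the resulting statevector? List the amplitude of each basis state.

The resulting statevector has amplitude -I/2 on |000>, 0 on |001>, I/2 on |010>, 0 on |011>, I/2 on |100>, 0 on |101>, -I/2 on |110>, 0 on |111>. Key observation: gates 4-7 undo each other exactly, leaving only the rest of the circuit to track.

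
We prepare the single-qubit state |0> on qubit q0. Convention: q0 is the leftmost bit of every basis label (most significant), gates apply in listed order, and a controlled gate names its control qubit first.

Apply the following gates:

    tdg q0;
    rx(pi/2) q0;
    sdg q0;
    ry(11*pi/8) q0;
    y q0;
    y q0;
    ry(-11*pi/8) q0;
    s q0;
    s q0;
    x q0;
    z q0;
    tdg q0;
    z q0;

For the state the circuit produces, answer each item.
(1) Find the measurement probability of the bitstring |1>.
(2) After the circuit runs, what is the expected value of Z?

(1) The probability of measuring |1> is 1/2. Key observation: gates 3-8 undo each other exactly, leaving only the rest of the circuit to track.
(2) The observable Z averages to 0.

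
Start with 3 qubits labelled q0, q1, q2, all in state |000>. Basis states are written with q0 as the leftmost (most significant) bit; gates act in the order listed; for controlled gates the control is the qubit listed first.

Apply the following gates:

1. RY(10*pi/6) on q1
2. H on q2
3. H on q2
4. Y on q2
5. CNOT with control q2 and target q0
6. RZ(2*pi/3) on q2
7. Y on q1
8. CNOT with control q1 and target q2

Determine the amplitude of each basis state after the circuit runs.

The resulting statevector has amplitude exp(I*pi/3)/2 on |101>, sqrt(3)*exp(I*pi/3)/2 on |110>, and 0 on every other basis state.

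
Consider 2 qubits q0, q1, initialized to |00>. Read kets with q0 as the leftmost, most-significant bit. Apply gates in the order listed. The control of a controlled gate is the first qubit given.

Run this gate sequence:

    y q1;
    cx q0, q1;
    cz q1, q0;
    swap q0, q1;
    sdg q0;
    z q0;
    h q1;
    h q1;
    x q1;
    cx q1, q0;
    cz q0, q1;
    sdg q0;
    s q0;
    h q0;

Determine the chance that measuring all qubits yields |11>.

The probability of measuring |11> is 1/2.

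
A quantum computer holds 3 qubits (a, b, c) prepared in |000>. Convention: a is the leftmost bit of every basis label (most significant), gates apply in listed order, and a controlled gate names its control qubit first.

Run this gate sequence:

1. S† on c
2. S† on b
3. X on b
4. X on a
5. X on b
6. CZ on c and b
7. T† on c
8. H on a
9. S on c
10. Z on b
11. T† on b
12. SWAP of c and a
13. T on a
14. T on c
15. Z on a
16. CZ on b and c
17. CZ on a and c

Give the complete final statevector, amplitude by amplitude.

The final amplitudes are sqrt(2)/2 on |000>, -sqrt(2)*exp(I*pi/4)/2 on |001>, and 0 on every other basis state.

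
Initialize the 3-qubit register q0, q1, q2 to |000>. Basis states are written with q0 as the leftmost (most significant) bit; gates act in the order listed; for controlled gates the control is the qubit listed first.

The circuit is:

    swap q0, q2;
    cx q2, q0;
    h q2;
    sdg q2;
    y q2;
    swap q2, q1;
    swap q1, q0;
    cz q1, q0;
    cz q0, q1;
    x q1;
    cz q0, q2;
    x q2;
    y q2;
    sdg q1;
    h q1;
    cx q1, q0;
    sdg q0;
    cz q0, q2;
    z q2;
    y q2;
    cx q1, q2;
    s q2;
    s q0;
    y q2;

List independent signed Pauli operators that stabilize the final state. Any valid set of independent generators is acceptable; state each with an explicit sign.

The final state is stabilized by the group generated by -YIZ, -ZXX, +IZZ; other independent generating sets are equally valid.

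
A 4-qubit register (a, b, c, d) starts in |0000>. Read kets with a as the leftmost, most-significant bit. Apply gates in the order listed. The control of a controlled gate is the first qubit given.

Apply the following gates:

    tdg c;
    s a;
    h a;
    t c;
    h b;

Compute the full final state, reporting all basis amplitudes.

The resulting statevector has amplitude 1/2 on |0000>, 1/2 on |0100>, 1/2 on |1000>, 1/2 on |1100>, and 0 on every other basis state.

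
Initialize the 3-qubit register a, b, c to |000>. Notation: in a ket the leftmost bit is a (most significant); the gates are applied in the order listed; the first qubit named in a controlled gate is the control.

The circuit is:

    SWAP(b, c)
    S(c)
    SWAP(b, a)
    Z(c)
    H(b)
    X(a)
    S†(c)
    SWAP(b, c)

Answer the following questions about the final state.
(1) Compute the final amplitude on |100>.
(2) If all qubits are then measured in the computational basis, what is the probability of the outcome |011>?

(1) |100> carries amplitude sqrt(2)/2 in the final state.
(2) A full measurement returns |011> with probability 0.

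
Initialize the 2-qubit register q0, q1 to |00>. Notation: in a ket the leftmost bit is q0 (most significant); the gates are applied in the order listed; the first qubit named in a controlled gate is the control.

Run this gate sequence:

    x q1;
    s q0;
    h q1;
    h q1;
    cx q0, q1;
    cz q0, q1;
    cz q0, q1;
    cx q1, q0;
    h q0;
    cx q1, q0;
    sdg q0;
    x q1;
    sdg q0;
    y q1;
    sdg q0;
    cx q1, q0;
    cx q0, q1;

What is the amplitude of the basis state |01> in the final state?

|01> carries amplitude -sqrt(2)/2 in the final state. Key observation: the block from step 6 through step 7 cancels to the identity and can be dropped.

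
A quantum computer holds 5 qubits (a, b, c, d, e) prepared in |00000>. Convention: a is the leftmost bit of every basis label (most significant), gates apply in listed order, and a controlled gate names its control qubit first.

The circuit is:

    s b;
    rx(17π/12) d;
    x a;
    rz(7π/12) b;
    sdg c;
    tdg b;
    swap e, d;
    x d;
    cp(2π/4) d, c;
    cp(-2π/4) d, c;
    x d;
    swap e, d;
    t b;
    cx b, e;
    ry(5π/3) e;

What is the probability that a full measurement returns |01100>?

The probability of measuring |01100> is 0. Key observation: gates 6-13 undo each other exactly, leaving only the rest of the circuit to track.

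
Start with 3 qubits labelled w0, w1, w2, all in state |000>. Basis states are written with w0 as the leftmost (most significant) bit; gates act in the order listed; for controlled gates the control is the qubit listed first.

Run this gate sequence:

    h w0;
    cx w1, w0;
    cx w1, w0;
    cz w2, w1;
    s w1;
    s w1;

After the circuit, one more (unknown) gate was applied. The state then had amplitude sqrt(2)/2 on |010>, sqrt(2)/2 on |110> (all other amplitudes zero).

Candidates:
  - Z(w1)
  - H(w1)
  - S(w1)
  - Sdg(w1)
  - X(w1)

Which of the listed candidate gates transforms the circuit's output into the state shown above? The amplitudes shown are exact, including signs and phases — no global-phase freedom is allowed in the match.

The unique candidate consistent with the amplitudes is X(w1). Key observation: gates 2-3 undo each other exactly, leaving only the rest of the circuit to track.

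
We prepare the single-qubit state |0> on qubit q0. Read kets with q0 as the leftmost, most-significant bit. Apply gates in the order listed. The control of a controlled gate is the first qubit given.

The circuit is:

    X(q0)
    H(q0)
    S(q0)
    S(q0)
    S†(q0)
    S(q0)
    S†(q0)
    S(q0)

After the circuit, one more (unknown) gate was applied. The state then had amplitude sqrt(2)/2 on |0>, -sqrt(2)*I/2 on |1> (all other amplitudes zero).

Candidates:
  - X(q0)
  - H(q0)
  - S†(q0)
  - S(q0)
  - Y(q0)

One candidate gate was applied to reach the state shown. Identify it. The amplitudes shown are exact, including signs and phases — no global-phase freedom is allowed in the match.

The applied gate was S†(q0). Key observation: steps 5-8 multiply out to the identity, so the circuit reduces to the remaining gates.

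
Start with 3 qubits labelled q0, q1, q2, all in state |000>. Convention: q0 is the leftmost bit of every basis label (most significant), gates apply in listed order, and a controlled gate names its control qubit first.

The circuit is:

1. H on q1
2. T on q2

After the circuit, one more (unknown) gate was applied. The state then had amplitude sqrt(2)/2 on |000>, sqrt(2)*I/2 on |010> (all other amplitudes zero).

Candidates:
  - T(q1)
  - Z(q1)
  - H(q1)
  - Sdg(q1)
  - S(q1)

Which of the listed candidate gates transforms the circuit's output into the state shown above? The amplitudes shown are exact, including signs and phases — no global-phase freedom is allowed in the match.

The applied gate was S(q1).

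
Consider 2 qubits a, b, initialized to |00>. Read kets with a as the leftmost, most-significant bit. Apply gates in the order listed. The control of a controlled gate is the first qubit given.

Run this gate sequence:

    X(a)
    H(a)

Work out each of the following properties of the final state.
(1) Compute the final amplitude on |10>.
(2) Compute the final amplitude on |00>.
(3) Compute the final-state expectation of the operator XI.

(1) The final state's coefficient on |10> equals -sqrt(2)/2.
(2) The amplitude on |00> is sqrt(2)/2.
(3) In the final state, XI has expectation -1.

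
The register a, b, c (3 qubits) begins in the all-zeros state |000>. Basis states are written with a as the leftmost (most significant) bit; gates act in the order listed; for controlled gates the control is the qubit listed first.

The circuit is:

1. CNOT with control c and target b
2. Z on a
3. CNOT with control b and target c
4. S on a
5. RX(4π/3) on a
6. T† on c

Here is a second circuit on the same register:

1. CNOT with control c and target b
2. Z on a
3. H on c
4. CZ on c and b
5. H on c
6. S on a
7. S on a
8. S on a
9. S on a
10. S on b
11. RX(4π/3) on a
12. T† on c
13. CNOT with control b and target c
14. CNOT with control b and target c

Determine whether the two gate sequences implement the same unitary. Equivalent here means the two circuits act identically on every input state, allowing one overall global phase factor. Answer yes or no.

No, they are not equivalent — no single phase factor reconciles the two unitaries.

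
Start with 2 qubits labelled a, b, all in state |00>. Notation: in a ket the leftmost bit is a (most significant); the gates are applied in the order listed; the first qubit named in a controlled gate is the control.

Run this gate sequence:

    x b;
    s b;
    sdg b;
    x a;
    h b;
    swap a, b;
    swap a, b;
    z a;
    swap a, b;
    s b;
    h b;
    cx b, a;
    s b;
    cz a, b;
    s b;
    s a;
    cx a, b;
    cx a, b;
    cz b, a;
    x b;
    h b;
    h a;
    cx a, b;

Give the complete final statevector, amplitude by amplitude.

After the circuit, the state carries amplitude 0 on |00>, 1/2 + I/2 on |01>, -1/2 + I/2 on |10>, 0 on |11>. Key observation: steps 2-3 multiply out to the identity, so the circuit reduces to the remaining gates.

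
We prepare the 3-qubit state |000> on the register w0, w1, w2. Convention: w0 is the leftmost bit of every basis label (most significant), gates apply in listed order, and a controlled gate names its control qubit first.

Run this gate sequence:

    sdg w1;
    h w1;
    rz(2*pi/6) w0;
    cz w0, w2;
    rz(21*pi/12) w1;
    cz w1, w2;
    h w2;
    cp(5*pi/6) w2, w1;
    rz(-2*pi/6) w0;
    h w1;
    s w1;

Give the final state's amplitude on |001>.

The amplitude on |001> is sqrt(2)*(-exp(17*I*pi/24) - exp(I*pi/8))/4.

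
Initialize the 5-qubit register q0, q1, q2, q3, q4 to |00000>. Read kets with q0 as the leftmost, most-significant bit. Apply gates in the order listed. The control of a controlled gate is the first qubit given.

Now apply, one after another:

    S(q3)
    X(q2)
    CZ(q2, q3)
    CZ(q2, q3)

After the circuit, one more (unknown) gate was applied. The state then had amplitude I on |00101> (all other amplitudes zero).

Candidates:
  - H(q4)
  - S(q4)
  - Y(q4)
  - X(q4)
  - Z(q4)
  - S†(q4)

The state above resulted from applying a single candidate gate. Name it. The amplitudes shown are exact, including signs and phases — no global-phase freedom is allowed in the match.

The applied gate was Y(q4).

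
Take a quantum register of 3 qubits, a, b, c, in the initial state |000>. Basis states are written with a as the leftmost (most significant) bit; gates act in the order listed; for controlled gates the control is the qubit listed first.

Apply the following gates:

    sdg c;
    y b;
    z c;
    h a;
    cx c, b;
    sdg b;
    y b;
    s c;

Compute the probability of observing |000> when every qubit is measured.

A full measurement returns |000> with probability 1/2.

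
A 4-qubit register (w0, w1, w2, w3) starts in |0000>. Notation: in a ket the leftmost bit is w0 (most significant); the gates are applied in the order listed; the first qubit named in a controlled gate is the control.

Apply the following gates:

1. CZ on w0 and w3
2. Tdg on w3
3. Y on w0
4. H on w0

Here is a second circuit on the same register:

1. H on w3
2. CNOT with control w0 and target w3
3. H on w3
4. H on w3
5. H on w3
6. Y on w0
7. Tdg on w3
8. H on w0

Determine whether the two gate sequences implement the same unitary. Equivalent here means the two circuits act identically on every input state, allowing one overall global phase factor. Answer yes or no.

Yes: on every input state the two circuits agree up to one overall phase factor.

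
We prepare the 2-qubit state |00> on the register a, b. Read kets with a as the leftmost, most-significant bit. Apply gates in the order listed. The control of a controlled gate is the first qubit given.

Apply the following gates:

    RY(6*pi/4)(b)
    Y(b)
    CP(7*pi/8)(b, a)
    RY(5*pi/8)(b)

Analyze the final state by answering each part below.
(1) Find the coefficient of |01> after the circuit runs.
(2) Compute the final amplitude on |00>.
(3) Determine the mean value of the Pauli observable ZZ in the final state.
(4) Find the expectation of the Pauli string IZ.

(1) |01> carries amplitude -I*cos(pi/16) in the final state.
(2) |00> carries amplitude I*sin(pi/16) in the final state.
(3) In the final state, ZZ has expectation -sqrt(sqrt(2) + 2)/2.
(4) The expectation value of IZ is -sqrt(sqrt(2) + 2)/2.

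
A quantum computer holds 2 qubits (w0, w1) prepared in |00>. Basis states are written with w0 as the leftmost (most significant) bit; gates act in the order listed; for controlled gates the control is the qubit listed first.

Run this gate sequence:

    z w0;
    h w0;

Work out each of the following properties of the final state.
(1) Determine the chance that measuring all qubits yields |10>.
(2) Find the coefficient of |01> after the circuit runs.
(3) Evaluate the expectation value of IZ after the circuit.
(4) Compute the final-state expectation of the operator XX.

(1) Outcome |10> occurs with probability 1/2.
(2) |01> carries amplitude 0 in the final state.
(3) In the final state, IZ has expectation 1.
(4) In the final state, XX has expectation 0.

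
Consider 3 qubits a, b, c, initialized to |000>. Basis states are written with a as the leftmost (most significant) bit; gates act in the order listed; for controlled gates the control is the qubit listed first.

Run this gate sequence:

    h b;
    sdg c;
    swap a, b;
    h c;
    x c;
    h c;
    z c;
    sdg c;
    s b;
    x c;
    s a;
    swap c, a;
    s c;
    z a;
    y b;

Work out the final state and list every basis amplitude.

The final amplitudes are -sqrt(2)*I/2 on |110>, sqrt(2)*I/2 on |111>, and 0 on every other basis state.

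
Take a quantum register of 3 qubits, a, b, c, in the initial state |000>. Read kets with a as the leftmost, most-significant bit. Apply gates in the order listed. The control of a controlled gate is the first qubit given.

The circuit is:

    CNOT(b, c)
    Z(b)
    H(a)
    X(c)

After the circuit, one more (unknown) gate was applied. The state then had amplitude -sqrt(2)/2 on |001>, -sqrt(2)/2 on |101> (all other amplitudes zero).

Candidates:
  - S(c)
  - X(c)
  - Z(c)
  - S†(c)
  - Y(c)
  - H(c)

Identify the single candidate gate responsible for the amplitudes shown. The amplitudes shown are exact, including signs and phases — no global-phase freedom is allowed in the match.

It was Z(c) that produced the state shown.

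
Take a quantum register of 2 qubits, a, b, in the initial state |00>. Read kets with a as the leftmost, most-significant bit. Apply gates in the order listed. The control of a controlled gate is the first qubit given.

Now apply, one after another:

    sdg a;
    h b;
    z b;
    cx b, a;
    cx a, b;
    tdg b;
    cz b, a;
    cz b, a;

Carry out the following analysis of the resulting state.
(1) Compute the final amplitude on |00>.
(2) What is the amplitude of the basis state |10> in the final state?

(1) |00> carries amplitude sqrt(2)/2 in the final state.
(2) |10> carries amplitude -sqrt(2)/2 in the final state.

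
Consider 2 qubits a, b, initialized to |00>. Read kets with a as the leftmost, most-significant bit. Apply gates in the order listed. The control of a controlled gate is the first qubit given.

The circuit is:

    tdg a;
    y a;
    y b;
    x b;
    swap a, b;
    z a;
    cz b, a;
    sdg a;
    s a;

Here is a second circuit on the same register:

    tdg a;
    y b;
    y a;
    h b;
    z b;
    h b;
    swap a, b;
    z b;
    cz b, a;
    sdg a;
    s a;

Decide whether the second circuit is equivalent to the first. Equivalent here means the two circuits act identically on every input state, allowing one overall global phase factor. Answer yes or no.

No, they are not equivalent — no single phase factor reconciles the two unitaries.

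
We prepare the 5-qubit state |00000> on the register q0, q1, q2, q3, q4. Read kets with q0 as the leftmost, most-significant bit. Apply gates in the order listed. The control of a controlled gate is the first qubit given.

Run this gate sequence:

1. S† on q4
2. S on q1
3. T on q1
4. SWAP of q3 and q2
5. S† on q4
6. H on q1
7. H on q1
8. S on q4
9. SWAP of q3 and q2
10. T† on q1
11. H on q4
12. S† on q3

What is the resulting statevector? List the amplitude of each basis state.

After the circuit, the state carries amplitude sqrt(2)/2 on |00000>, sqrt(2)/2 on |00001>, and 0 on every other basis state.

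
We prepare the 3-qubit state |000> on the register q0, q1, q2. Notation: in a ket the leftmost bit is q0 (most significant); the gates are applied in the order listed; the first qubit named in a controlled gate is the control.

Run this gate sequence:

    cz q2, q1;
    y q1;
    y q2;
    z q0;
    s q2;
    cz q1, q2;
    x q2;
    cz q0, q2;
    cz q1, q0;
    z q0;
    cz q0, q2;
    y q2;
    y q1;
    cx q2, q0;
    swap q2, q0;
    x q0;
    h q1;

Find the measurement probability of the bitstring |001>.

Outcome |001> occurs with probability 1/2.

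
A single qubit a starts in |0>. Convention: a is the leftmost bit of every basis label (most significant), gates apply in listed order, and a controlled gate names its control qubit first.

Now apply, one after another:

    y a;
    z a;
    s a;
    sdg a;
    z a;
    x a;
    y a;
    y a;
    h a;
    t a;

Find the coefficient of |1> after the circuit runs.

|1> carries amplitude sqrt(2)*exp(3*I*pi/4)/2 in the final state.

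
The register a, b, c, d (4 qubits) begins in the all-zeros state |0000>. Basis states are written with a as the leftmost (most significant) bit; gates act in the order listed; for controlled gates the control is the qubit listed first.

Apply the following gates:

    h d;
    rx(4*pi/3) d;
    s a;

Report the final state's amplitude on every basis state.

After the circuit, the state carries amplitude -sqrt(2)/4 - sqrt(6)*I/4 on |0000>, -sqrt(2)/4 - sqrt(6)*I/4 on |0001>, and 0 on every other basis state.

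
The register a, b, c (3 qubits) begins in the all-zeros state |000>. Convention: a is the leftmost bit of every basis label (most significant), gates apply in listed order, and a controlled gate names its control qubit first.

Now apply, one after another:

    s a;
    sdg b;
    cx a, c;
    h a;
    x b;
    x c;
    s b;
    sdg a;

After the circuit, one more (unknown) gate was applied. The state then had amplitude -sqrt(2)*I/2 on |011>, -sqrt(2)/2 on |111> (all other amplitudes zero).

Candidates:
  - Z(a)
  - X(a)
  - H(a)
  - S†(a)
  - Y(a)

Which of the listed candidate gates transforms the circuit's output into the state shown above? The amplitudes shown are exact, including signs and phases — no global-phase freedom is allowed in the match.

The unique candidate consistent with the amplitudes is Y(a).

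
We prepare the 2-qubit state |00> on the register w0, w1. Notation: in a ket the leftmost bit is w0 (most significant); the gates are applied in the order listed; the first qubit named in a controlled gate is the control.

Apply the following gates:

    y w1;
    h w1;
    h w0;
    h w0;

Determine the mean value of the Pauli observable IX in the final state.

The observable IX averages to -1. Key observation: gates 3-4 undo each other exactly, leaving only the rest of the circuit to track.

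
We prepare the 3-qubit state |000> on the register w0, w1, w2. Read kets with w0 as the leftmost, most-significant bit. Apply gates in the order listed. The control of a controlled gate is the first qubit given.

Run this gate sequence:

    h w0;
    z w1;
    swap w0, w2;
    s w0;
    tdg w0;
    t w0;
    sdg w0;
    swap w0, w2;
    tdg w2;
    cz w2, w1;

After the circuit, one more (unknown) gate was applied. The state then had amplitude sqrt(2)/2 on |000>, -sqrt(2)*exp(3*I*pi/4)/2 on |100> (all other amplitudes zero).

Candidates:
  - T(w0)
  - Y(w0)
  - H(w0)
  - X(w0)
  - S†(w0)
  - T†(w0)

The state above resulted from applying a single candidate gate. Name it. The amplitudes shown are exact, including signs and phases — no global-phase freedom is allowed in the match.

The applied gate was T†(w0). Key observation: gates 3-8 undo each other exactly, leaving only the rest of the circuit to track.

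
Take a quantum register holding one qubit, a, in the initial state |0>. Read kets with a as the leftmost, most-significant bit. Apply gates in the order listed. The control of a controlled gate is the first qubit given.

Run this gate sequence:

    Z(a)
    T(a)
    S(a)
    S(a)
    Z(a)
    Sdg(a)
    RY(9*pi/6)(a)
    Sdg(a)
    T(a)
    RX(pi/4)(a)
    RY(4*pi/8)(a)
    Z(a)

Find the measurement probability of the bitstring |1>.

The probability of measuring |1> is 1/2 - sqrt(2)/4.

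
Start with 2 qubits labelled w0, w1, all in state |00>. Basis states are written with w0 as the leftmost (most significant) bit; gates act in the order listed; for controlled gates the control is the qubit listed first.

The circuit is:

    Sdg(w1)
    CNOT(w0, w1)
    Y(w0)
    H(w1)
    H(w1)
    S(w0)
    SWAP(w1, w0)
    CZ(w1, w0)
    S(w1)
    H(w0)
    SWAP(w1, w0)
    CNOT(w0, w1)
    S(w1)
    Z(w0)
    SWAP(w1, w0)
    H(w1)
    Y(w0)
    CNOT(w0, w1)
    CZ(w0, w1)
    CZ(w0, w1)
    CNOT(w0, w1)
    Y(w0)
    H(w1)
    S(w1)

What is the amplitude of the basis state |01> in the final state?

The final state's coefficient on |01> equals -sqrt(2)/2. Key observation: gates 16-23 undo each other exactly, leaving only the rest of the circuit to track.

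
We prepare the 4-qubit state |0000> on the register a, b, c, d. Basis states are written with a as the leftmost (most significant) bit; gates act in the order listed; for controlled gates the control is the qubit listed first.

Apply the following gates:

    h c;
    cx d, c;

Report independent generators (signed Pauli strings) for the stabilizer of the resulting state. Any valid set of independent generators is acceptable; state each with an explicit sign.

The final state is stabilized by the group generated by +IIXI, +ZIII, +IZII, +IIIZ; other independent generating sets are equally valid.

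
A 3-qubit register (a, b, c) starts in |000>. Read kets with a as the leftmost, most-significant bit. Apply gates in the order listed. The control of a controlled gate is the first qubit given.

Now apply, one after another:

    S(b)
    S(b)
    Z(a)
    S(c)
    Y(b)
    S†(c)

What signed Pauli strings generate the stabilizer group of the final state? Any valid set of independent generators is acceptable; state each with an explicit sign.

The stabilizer group can be generated by +ZII, -IZI, +IIZ, among other valid generating sets.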